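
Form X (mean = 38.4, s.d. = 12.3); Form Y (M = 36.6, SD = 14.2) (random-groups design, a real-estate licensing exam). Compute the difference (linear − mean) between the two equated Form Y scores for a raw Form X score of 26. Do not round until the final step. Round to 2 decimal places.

-1.92

Mean-equated: 26 + (36.6 − 38.4) = 24.20
Linear-equated: (14.2/12.3)(26 − 38.4) + 36.6 = 22.285
Difference = 22.285 − 24.20 = -1.92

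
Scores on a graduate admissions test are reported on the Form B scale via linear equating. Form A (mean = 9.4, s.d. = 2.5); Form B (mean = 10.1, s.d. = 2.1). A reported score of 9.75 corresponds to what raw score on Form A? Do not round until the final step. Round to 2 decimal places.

8.98

Invert y = (SD_Y/SD_X)(x − M_X) + M_Y:
x = (SD_X/SD_Y)(y − M_Y) + M_X = (2.5/2.1)(9.75 − 10.1) + 9.4
x = 1.190476 × -0.350 + 9.4 = 8.98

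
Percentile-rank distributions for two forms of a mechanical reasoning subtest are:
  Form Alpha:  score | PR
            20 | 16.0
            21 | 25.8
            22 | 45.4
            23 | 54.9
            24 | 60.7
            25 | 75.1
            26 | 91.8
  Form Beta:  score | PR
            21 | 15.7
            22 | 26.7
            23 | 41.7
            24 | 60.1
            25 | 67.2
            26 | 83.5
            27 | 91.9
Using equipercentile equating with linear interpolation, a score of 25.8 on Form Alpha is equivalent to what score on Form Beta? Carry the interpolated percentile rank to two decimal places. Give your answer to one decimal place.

PR of 25.8 on Form Alpha: 75.1 + (25.8 − 25)/(26 − 25) × (91.8 − 75.1) = 88.46
On Form Beta, PR 88.46 falls between score 26 (PR 83.5) and 27 (PR 91.9).
Interpolate: 26 + (88.46 − 83.5)/(91.9 − 83.5) × (27 − 26) = 26.6

26.6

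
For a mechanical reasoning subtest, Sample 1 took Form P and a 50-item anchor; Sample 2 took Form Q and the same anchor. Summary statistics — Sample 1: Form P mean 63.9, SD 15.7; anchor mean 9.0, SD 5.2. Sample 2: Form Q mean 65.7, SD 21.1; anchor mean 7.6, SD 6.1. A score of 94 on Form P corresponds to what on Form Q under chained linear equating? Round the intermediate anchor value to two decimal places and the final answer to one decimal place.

105.0

Form P → anchor (Sample 1): v = (5.2/15.7)(94 − 63.9) + 9.0 = 18.97
anchor → Form Q (Sample 2): y = (21.1/6.1)(18.97 − 7.6) + 65.7 = 105.0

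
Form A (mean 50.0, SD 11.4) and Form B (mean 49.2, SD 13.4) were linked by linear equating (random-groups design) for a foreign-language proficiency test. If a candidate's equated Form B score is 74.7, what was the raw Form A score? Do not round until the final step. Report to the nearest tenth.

Invert y = (SD_Y/SD_X)(x − M_X) + M_Y:
x = (SD_X/SD_Y)(y − M_Y) + M_X = (11.4/13.4)(74.7 − 49.2) + 50.0
x = 0.850746 × 25.500 + 50.0 = 71.7

71.7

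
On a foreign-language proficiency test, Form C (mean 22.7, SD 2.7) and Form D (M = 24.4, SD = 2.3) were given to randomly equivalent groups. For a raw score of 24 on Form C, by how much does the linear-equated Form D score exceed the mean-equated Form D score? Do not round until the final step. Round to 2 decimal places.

Mean-equated: 24 + (24.4 − 22.7) = 25.70
Linear-equated: (2.3/2.7)(24 − 22.7) + 24.4 = 25.507
Difference = 25.507 − 25.70 = -0.19

-0.19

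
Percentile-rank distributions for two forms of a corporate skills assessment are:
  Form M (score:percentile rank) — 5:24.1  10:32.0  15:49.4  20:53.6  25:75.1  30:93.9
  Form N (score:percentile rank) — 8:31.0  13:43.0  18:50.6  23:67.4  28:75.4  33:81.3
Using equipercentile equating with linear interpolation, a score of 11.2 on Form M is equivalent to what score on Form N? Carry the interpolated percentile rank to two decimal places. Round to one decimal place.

PR of 11.2 on Form M: 32.0 + (11.2 − 10)/(15 − 10) × (49.4 − 32.0) = 36.18
On Form N, PR 36.18 falls between score 8 (PR 31.0) and 13 (PR 43.0).
Interpolate: 8 + (36.18 − 31.0)/(43.0 − 31.0) × (13 − 8) = 10.2

10.2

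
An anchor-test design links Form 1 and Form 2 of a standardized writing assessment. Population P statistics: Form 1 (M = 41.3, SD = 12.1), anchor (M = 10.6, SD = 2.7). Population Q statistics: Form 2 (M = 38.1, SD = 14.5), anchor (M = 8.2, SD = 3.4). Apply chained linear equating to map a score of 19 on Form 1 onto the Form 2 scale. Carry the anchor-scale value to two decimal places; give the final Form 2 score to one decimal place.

27.1

Form 1 → anchor (Population P): v = (2.7/12.1)(19 − 41.3) + 10.6 = 5.62
anchor → Form 2 (Population Q): y = (14.5/3.4)(5.62 − 8.2) + 38.1 = 27.1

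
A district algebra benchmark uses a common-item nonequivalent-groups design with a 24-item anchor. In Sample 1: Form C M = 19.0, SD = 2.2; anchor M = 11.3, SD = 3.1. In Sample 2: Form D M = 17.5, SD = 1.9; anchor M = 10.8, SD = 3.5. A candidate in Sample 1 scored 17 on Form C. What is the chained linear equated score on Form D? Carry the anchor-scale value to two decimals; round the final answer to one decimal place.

16.2

Form C → anchor (Sample 1): v = (3.1/2.2)(17 − 19.0) + 11.3 = 8.48
anchor → Form D (Sample 2): y = (1.9/3.5)(8.48 − 10.8) + 17.5 = 16.2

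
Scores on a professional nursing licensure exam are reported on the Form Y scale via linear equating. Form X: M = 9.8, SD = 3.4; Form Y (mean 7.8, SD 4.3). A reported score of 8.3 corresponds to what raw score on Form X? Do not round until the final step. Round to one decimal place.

Invert y = (SD_Y/SD_X)(x − M_X) + M_Y:
x = (SD_X/SD_Y)(y − M_Y) + M_X = (3.4/4.3)(8.3 − 7.8) + 9.8
x = 0.790698 × 0.500 + 9.8 = 10.2

10.2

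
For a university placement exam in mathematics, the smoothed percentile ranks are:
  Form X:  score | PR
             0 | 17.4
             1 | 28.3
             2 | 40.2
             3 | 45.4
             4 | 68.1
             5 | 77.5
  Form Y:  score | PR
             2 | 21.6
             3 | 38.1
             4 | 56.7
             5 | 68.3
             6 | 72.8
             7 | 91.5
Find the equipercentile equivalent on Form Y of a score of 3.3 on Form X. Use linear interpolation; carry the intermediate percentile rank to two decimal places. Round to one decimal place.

3.8

PR of 3.3 on Form X: 45.4 + (3.3 − 3)/(4 − 3) × (68.1 − 45.4) = 52.21
On Form Y, PR 52.21 falls between score 3 (PR 38.1) and 4 (PR 56.7).
Interpolate: 3 + (52.21 − 38.1)/(56.7 − 38.1) × (4 − 3) = 3.8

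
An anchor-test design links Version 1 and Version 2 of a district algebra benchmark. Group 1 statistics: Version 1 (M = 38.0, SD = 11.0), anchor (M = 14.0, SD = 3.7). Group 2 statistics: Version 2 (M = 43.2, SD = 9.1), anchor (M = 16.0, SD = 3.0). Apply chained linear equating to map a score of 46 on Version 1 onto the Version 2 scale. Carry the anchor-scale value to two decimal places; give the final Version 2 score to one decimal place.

45.3

Version 1 → anchor (Group 1): v = (3.7/11.0)(46 − 38.0) + 14.0 = 16.69
anchor → Version 2 (Group 2): y = (9.1/3.0)(16.69 − 16.0) + 43.2 = 45.3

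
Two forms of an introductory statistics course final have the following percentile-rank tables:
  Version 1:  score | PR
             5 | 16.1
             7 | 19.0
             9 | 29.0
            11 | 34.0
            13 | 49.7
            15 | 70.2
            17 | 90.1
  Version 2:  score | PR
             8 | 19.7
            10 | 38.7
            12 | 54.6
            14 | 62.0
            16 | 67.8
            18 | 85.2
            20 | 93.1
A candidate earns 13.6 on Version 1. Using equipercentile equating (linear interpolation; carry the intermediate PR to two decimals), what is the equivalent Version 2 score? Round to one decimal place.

12.3

PR of 13.6 on Version 1: 49.7 + (13.6 − 13)/(15 − 13) × (70.2 − 49.7) = 55.85
On Version 2, PR 55.85 falls between score 12 (PR 54.6) and 14 (PR 62.0).
Interpolate: 12 + (55.85 − 54.6)/(62.0 − 54.6) × (14 − 12) = 12.3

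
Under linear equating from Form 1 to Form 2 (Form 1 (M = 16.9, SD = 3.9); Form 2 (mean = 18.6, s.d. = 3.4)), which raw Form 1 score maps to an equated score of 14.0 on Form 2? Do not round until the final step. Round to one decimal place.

Invert y = (SD_Y/SD_X)(x − M_X) + M_Y:
x = (SD_X/SD_Y)(y − M_Y) + M_X = (3.9/3.4)(14.0 − 18.6) + 16.9
x = 1.147059 × -4.600 + 16.9 = 11.6

11.6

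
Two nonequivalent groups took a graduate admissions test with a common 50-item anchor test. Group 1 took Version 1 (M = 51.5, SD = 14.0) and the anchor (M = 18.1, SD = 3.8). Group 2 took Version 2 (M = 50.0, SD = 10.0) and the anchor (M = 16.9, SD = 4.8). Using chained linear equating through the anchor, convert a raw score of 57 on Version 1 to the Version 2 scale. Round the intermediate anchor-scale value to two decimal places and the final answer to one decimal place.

55.6

Version 1 → anchor (Group 1): v = (3.8/14.0)(57 − 51.5) + 18.1 = 19.59
anchor → Version 2 (Group 2): y = (10.0/4.8)(19.59 − 16.9) + 50.0 = 55.6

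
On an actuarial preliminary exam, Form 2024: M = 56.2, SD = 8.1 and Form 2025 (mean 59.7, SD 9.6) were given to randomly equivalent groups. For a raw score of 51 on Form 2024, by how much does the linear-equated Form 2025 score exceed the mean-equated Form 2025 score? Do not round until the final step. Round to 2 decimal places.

Mean-equated: 51 + (59.7 − 56.2) = 54.50
Linear-equated: (9.6/8.1)(51 − 56.2) + 59.7 = 53.537
Difference = 53.537 − 54.50 = -0.96

-0.96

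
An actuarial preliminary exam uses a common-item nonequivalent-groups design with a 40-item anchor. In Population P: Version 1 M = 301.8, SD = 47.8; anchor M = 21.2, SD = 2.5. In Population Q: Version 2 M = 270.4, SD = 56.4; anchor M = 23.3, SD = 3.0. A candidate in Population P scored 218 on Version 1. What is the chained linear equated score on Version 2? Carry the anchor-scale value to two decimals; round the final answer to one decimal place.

148.6

Version 1 → anchor (Population P): v = (2.5/47.8)(218 − 301.8) + 21.2 = 16.82
anchor → Version 2 (Population Q): y = (56.4/3.0)(16.82 − 23.3) + 270.4 = 148.6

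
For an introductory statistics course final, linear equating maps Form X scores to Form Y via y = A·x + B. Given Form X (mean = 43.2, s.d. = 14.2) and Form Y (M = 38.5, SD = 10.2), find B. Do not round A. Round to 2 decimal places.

A = SD_Y / SD_X = 10.2 / 14.2 = 0.718310
B = M_Y − A·M_X = 38.5 − 0.718310 × 43.2 = 7.47

7.47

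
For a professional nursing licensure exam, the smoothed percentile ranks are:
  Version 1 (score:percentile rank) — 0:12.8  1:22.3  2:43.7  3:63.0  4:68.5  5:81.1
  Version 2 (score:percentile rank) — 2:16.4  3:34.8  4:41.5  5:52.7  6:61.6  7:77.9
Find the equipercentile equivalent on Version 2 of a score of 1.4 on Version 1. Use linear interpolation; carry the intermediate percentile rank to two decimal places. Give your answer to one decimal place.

PR of 1.4 on Version 1: 22.3 + (1.4 − 1)/(2 − 1) × (43.7 − 22.3) = 30.86
On Version 2, PR 30.86 falls between score 2 (PR 16.4) and 3 (PR 34.8).
Interpolate: 2 + (30.86 − 16.4)/(34.8 − 16.4) × (3 − 2) = 2.8

2.8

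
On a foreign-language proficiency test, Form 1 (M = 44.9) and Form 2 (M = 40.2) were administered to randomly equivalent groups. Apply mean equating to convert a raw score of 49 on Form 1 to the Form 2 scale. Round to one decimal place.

44.3

Mean equating: y = x + (M_Y − M_X) = 49 + (40.2 − 44.9) = 44.3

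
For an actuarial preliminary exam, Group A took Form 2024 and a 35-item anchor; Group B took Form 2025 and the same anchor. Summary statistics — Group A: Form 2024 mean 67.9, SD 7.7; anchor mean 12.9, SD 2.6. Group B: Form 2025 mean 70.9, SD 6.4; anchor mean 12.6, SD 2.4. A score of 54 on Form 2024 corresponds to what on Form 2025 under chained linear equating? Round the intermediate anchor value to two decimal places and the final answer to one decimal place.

59.2

Form 2024 → anchor (Group A): v = (2.6/7.7)(54 − 67.9) + 12.9 = 8.21
anchor → Form 2025 (Group B): y = (6.4/2.4)(8.21 − 12.6) + 70.9 = 59.2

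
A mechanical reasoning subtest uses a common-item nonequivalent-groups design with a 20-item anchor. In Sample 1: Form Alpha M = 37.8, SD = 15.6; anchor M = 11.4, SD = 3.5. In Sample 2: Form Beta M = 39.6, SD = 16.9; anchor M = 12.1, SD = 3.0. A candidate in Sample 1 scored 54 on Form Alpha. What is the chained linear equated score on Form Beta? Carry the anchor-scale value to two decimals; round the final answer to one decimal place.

Form Alpha → anchor (Sample 1): v = (3.5/15.6)(54 − 37.8) + 11.4 = 15.03
anchor → Form Beta (Sample 2): y = (16.9/3.0)(15.03 − 12.1) + 39.6 = 56.1

56.1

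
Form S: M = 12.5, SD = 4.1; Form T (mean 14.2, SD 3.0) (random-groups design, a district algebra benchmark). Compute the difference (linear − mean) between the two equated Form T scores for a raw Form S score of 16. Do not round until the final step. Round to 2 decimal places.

Mean-equated: 16 + (14.2 − 12.5) = 17.70
Linear-equated: (3.0/4.1)(16 − 12.5) + 14.2 = 16.761
Difference = 16.761 − 17.70 = -0.94

-0.94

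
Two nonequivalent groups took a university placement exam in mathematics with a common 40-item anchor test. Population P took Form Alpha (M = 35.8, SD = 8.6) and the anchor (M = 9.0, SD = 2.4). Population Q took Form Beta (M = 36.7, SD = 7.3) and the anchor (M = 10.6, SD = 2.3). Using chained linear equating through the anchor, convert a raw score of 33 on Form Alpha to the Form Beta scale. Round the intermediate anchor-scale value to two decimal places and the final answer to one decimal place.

Form Alpha → anchor (Population P): v = (2.4/8.6)(33 − 35.8) + 9.0 = 8.22
anchor → Form Beta (Population Q): y = (7.3/2.3)(8.22 − 10.6) + 36.7 = 29.1

29.1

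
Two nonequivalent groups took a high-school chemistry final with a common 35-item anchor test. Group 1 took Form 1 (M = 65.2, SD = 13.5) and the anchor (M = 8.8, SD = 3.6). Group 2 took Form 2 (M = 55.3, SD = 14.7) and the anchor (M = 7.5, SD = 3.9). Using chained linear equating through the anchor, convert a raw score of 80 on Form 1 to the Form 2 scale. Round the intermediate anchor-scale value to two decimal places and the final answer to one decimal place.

75.1

Form 1 → anchor (Group 1): v = (3.6/13.5)(80 − 65.2) + 8.8 = 12.75
anchor → Form 2 (Group 2): y = (14.7/3.9)(12.75 − 7.5) + 55.3 = 75.1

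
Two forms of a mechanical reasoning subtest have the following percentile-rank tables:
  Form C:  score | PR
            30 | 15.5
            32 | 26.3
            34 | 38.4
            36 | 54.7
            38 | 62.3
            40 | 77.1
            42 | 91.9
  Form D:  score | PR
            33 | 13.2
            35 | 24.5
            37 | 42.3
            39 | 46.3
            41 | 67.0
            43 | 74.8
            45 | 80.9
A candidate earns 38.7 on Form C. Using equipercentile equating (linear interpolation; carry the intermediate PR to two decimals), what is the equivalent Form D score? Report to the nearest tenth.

41.1

PR of 38.7 on Form C: 62.3 + (38.7 − 38)/(40 − 38) × (77.1 − 62.3) = 67.48
On Form D, PR 67.48 falls between score 41 (PR 67.0) and 43 (PR 74.8).
Interpolate: 41 + (67.48 − 67.0)/(74.8 − 67.0) × (43 − 41) = 41.1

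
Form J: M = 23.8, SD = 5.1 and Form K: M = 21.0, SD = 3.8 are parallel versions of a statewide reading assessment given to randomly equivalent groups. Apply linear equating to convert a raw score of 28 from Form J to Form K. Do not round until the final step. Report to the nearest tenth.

Linear equating: y = (SD_Y/SD_X)(x − M_X) + M_Y
y = (3.8/5.1)(28 − 23.8) + 21.0
y = 0.745098 × 4.2 + 21.0 = 3.1294 + 21.0 = 24.1

24.1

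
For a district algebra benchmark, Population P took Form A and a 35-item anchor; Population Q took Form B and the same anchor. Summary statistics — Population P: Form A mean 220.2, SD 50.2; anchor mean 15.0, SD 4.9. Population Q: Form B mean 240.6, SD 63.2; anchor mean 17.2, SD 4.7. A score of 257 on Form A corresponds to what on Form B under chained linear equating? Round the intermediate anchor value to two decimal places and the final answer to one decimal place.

Form A → anchor (Population P): v = (4.9/50.2)(257 − 220.2) + 15.0 = 18.59
anchor → Form B (Population Q): y = (63.2/4.7)(18.59 − 17.2) + 240.6 = 259.3

259.3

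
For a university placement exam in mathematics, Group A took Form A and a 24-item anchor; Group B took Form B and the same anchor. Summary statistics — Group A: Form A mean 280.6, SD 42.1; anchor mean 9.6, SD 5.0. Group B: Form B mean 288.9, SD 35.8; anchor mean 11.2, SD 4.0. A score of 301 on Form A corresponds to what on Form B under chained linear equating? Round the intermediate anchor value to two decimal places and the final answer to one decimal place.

Form A → anchor (Group A): v = (5.0/42.1)(301 − 280.6) + 9.6 = 12.02
anchor → Form B (Group B): y = (35.8/4.0)(12.02 − 11.2) + 288.9 = 296.2

296.2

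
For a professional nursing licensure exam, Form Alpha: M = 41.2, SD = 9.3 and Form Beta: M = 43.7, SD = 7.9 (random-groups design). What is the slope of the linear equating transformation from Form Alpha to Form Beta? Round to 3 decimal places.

A = SD_Y / SD_X = 7.9 / 9.3 = 0.849

0.849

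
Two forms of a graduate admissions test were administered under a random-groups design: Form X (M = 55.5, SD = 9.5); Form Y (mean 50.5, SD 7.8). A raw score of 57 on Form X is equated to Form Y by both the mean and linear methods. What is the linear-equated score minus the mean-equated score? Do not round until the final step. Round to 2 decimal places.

-0.27

Mean-equated: 57 + (50.5 − 55.5) = 52.00
Linear-equated: (7.8/9.5)(57 − 55.5) + 50.5 = 51.732
Difference = 51.732 − 52.00 = -0.27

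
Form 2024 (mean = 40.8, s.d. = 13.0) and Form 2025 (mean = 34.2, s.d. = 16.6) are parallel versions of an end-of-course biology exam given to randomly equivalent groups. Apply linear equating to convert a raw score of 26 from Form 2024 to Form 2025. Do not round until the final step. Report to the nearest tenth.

Linear equating: y = (SD_Y/SD_X)(x − M_X) + M_Y
y = (16.6/13.0)(26 − 40.8) + 34.2
y = 1.276923 × -14.8 + 34.2 = -18.8985 + 34.2 = 15.3

15.3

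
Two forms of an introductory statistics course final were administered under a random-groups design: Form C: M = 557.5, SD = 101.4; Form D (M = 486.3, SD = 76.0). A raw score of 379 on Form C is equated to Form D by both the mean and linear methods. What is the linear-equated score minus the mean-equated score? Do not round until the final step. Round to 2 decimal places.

44.71

Mean-equated: 379 + (486.3 − 557.5) = 307.80
Linear-equated: (76.0/101.4)(379 − 557.5) + 486.3 = 352.513
Difference = 352.513 − 307.80 = 44.71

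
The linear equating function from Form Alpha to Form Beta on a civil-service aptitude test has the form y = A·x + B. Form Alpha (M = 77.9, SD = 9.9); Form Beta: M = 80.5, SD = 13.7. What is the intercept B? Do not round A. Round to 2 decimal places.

-27.30

A = SD_Y / SD_X = 13.7 / 9.9 = 1.383838
B = M_Y − A·M_X = 80.5 − 1.383838 × 77.9 = -27.30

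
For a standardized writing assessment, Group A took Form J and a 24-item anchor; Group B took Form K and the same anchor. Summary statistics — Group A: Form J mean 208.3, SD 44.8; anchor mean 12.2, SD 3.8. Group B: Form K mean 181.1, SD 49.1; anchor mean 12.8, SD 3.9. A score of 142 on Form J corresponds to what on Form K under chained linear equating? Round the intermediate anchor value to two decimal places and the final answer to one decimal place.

Form J → anchor (Group A): v = (3.8/44.8)(142 − 208.3) + 12.2 = 6.58
anchor → Form K (Group B): y = (49.1/3.9)(6.58 − 12.8) + 181.1 = 102.8

102.8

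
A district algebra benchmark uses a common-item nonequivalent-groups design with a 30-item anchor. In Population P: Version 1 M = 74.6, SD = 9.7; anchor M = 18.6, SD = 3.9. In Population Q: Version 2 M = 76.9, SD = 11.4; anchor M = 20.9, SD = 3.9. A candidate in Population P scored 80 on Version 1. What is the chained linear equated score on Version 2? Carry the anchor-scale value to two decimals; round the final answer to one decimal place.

76.5

Version 1 → anchor (Population P): v = (3.9/9.7)(80 − 74.6) + 18.6 = 20.77
anchor → Version 2 (Population Q): y = (11.4/3.9)(20.77 − 20.9) + 76.9 = 76.5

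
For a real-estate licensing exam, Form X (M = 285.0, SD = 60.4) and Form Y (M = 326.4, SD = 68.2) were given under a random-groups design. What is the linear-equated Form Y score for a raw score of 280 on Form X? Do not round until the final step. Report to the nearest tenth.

320.8

Linear equating: y = (SD_Y/SD_X)(x − M_X) + M_Y
y = (68.2/60.4)(280 − 285.0) + 326.4
y = 1.129139 × -5.0 + 326.4 = -5.6457 + 326.4 = 320.8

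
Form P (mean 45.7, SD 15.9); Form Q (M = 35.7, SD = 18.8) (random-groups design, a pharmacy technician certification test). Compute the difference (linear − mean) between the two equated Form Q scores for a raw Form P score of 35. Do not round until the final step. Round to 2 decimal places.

-1.95

Mean-equated: 35 + (35.7 − 45.7) = 25.00
Linear-equated: (18.8/15.9)(35 − 45.7) + 35.7 = 23.048
Difference = 23.048 − 25.00 = -1.95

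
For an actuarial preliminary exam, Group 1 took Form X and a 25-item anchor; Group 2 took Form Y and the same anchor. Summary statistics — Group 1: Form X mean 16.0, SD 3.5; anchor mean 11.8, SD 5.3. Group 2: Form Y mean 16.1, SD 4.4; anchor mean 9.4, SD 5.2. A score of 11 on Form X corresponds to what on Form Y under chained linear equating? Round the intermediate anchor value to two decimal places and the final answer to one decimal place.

11.7

Form X → anchor (Group 1): v = (5.3/3.5)(11 − 16.0) + 11.8 = 4.23
anchor → Form Y (Group 2): y = (4.4/5.2)(4.23 − 9.4) + 16.1 = 11.7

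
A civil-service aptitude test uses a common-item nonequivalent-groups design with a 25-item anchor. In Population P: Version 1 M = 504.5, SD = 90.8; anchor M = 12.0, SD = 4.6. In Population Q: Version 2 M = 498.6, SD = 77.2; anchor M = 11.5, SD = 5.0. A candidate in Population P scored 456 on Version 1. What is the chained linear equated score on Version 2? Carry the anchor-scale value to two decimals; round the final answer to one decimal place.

Version 1 → anchor (Population P): v = (4.6/90.8)(456 − 504.5) + 12.0 = 9.54
anchor → Version 2 (Population Q): y = (77.2/5.0)(9.54 − 11.5) + 498.6 = 468.3

468.3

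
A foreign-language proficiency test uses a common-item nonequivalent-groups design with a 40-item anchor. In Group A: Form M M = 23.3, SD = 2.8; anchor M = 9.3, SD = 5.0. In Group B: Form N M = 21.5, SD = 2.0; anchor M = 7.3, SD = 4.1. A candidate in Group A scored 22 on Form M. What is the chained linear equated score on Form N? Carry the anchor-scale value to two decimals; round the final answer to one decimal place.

21.3

Form M → anchor (Group A): v = (5.0/2.8)(22 − 23.3) + 9.3 = 6.98
anchor → Form N (Group B): y = (2.0/4.1)(6.98 − 7.3) + 21.5 = 21.3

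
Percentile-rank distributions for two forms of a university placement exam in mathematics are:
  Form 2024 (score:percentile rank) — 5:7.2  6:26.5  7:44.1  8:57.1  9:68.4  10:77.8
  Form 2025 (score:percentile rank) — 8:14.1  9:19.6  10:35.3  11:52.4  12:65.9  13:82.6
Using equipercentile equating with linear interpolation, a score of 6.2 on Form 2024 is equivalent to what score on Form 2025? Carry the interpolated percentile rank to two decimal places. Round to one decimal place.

9.7

PR of 6.2 on Form 2024: 26.5 + (6.2 − 6)/(7 − 6) × (44.1 − 26.5) = 30.02
On Form 2025, PR 30.02 falls between score 9 (PR 19.6) and 10 (PR 35.3).
Interpolate: 9 + (30.02 − 19.6)/(35.3 − 19.6) × (10 − 9) = 9.7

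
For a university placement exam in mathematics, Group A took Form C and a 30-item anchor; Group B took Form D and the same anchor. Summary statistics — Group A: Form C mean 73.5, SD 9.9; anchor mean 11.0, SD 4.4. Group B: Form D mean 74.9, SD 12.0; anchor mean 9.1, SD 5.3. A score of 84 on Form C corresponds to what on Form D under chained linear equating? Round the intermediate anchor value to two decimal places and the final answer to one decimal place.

89.8

Form C → anchor (Group A): v = (4.4/9.9)(84 − 73.5) + 11.0 = 15.67
anchor → Form D (Group B): y = (12.0/5.3)(15.67 − 9.1) + 74.9 = 89.8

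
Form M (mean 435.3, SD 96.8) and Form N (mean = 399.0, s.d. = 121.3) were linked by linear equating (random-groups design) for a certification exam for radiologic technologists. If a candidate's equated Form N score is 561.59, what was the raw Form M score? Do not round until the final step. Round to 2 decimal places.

Invert y = (SD_Y/SD_X)(x − M_X) + M_Y:
x = (SD_X/SD_Y)(y − M_Y) + M_X = (96.8/121.3)(561.59 − 399.0) + 435.3
x = 0.798021 × 162.590 + 435.3 = 565.05

565.05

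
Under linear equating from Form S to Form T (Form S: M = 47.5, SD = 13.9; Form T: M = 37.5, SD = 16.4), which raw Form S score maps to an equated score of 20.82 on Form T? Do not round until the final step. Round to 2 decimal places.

Invert y = (SD_Y/SD_X)(x − M_X) + M_Y:
x = (SD_X/SD_Y)(y − M_Y) + M_X = (13.9/16.4)(20.82 − 37.5) + 47.5
x = 0.847561 × -16.680 + 47.5 = 33.36

33.36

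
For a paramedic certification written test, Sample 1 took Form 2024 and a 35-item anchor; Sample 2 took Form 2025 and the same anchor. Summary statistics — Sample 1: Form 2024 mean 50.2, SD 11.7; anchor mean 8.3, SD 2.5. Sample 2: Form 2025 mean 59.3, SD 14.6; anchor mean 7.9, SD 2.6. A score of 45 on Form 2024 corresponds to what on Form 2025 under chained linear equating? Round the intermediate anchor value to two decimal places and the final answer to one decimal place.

Form 2024 → anchor (Sample 1): v = (2.5/11.7)(45 − 50.2) + 8.3 = 7.19
anchor → Form 2025 (Sample 2): y = (14.6/2.6)(7.19 − 7.9) + 59.3 = 55.3

55.3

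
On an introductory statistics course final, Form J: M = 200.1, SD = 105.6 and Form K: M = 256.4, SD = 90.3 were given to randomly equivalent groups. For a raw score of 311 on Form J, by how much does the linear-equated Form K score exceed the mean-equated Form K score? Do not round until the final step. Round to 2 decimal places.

-16.07

Mean-equated: 311 + (256.4 − 200.1) = 367.30
Linear-equated: (90.3/105.6)(311 − 200.1) + 256.4 = 351.232
Difference = 351.232 − 367.30 = -16.07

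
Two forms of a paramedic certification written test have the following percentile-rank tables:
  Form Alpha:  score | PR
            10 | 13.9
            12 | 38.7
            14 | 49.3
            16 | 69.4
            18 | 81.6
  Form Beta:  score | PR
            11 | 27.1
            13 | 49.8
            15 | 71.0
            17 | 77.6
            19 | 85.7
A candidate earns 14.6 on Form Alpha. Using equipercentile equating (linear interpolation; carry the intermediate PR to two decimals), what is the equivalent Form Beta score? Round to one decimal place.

13.5

PR of 14.6 on Form Alpha: 49.3 + (14.6 − 14)/(16 − 14) × (69.4 − 49.3) = 55.33
On Form Beta, PR 55.33 falls between score 13 (PR 49.8) and 15 (PR 71.0).
Interpolate: 13 + (55.33 − 49.8)/(71.0 − 49.8) × (15 − 13) = 13.5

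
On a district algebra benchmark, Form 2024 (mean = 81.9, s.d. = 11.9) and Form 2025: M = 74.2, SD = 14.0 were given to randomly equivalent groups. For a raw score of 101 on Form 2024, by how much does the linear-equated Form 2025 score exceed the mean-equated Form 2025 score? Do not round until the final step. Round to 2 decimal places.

3.37

Mean-equated: 101 + (74.2 − 81.9) = 93.30
Linear-equated: (14.0/11.9)(101 − 81.9) + 74.2 = 96.671
Difference = 96.671 − 93.30 = 3.37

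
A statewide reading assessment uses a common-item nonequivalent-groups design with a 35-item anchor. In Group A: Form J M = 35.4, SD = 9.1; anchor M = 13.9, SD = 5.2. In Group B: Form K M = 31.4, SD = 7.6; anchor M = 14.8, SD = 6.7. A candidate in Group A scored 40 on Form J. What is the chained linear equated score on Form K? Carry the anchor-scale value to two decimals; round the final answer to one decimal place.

Form J → anchor (Group A): v = (5.2/9.1)(40 − 35.4) + 13.9 = 16.53
anchor → Form K (Group B): y = (7.6/6.7)(16.53 − 14.8) + 31.4 = 33.4

33.4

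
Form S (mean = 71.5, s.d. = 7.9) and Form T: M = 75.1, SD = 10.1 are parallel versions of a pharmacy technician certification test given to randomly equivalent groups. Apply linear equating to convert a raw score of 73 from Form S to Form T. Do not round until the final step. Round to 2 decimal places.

Linear equating: y = (SD_Y/SD_X)(x − M_X) + M_Y
y = (10.1/7.9)(73 − 71.5) + 75.1
y = 1.278481 × 1.5 + 75.1 = 1.9177 + 75.1 = 77.02

77.02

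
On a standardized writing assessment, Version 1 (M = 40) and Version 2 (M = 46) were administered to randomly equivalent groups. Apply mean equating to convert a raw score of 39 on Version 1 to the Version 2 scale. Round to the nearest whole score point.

45

Mean equating: y = x + (M_Y − M_X) = 39 + (46 − 40) = 45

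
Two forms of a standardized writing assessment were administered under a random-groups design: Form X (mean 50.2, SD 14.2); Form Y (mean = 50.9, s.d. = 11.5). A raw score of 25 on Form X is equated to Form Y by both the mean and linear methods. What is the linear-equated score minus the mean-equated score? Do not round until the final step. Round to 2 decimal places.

4.79

Mean-equated: 25 + (50.9 − 50.2) = 25.70
Linear-equated: (11.5/14.2)(25 − 50.2) + 50.9 = 30.492
Difference = 30.492 − 25.70 = 4.79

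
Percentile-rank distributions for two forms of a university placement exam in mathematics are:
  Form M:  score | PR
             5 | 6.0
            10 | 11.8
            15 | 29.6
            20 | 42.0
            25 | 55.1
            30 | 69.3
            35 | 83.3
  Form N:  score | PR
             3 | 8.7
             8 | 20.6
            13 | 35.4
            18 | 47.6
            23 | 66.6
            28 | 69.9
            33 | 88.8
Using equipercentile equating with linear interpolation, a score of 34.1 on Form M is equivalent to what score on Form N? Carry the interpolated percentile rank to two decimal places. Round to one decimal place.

30.9

PR of 34.1 on Form M: 69.3 + (34.1 − 30)/(35 − 30) × (83.3 − 69.3) = 80.78
On Form N, PR 80.78 falls between score 28 (PR 69.9) and 33 (PR 88.8).
Interpolate: 28 + (80.78 − 69.9)/(88.8 − 69.9) × (33 − 28) = 30.9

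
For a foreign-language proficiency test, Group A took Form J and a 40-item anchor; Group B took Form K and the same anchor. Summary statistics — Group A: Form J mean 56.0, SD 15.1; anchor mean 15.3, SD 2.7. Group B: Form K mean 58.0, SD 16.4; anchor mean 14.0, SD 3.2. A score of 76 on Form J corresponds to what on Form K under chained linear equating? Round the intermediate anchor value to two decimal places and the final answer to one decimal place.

Form J → anchor (Group A): v = (2.7/15.1)(76 − 56.0) + 15.3 = 18.88
anchor → Form K (Group B): y = (16.4/3.2)(18.88 − 14.0) + 58.0 = 83.0

83.0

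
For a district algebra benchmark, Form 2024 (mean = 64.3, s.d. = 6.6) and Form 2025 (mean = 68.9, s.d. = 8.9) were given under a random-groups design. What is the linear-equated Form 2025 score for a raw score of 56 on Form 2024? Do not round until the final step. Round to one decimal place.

Linear equating: y = (SD_Y/SD_X)(x − M_X) + M_Y
y = (8.9/6.6)(56 − 64.3) + 68.9
y = 1.348485 × -8.3 + 68.9 = -11.1924 + 68.9 = 57.7

57.7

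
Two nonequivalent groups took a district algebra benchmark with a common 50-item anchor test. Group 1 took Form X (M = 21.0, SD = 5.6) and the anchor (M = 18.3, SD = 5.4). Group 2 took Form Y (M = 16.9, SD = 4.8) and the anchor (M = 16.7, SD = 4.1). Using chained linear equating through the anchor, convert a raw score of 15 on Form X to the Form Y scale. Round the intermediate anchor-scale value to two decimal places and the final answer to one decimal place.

Form X → anchor (Group 1): v = (5.4/5.6)(15 − 21.0) + 18.3 = 12.51
anchor → Form Y (Group 2): y = (4.8/4.1)(12.51 − 16.7) + 16.9 = 12.0

12.0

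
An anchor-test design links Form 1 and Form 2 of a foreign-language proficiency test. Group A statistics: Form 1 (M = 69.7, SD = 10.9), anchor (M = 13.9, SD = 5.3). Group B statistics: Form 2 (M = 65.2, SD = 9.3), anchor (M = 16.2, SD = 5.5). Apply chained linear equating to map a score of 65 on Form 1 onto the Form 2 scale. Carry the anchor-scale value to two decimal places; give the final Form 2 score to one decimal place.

57.4

Form 1 → anchor (Group A): v = (5.3/10.9)(65 − 69.7) + 13.9 = 11.61
anchor → Form 2 (Group B): y = (9.3/5.5)(11.61 − 16.2) + 65.2 = 57.4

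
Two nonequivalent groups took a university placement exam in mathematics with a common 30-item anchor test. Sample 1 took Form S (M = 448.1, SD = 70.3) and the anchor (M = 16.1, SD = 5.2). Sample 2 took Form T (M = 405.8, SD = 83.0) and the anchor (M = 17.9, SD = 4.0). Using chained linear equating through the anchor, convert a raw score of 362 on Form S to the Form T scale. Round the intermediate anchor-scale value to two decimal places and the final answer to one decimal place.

236.3

Form S → anchor (Sample 1): v = (5.2/70.3)(362 − 448.1) + 16.1 = 9.73
anchor → Form T (Sample 2): y = (83.0/4.0)(9.73 − 17.9) + 405.8 = 236.3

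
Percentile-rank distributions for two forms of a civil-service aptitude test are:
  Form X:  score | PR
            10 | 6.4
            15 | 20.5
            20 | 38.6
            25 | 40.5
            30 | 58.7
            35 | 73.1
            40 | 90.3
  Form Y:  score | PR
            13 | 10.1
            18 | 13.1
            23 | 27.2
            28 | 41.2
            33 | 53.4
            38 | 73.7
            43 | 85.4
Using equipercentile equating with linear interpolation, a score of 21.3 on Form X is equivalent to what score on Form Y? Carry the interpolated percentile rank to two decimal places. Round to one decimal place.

PR of 21.3 on Form X: 38.6 + (21.3 − 20)/(25 − 20) × (40.5 − 38.6) = 39.09
On Form Y, PR 39.09 falls between score 23 (PR 27.2) and 28 (PR 41.2).
Interpolate: 23 + (39.09 − 27.2)/(41.2 − 27.2) × (28 − 23) = 27.2

27.2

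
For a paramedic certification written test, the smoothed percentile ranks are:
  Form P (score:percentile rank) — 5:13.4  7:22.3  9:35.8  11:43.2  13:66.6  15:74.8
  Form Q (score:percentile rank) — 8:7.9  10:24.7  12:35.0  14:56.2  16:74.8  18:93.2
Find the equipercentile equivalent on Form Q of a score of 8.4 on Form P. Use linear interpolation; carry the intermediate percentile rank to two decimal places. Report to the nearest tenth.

PR of 8.4 on Form P: 22.3 + (8.4 − 7)/(9 − 7) × (35.8 − 22.3) = 31.75
On Form Q, PR 31.75 falls between score 10 (PR 24.7) and 12 (PR 35.0).
Interpolate: 10 + (31.75 − 24.7)/(35.0 − 24.7) × (12 − 10) = 11.4

11.4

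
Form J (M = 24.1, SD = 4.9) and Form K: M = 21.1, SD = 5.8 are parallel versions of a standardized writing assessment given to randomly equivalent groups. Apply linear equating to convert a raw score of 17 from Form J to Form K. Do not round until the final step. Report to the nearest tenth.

Linear equating: y = (SD_Y/SD_X)(x − M_X) + M_Y
y = (5.8/4.9)(17 − 24.1) + 21.1
y = 1.183673 × -7.1 + 21.1 = -8.4041 + 21.1 = 12.7

12.7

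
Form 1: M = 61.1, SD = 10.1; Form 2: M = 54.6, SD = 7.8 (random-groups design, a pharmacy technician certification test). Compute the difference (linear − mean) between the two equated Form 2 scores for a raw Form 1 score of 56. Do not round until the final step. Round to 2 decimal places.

Mean-equated: 56 + (54.6 − 61.1) = 49.50
Linear-equated: (7.8/10.1)(56 − 61.1) + 54.6 = 50.661
Difference = 50.661 − 49.50 = 1.16

1.16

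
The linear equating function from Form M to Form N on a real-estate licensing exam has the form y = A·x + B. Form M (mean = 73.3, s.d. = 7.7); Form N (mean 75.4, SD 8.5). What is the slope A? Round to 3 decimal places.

1.104

A = SD_Y / SD_X = 8.5 / 7.7 = 1.104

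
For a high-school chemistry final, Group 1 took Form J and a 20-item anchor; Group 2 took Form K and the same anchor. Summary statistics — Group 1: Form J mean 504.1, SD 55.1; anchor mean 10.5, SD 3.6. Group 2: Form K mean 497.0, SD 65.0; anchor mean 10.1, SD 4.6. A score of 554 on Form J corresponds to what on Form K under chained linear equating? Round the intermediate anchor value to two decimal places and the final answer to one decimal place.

548.7

Form J → anchor (Group 1): v = (3.6/55.1)(554 − 504.1) + 10.5 = 13.76
anchor → Form K (Group 2): y = (65.0/4.6)(13.76 − 10.1) + 497.0 = 548.7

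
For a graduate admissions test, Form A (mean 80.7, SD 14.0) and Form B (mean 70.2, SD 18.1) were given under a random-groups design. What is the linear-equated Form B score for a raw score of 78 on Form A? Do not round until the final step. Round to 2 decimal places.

66.71

Linear equating: y = (SD_Y/SD_X)(x − M_X) + M_Y
y = (18.1/14.0)(78 − 80.7) + 70.2
y = 1.292857 × -2.7 + 70.2 = -3.4907 + 70.2 = 66.71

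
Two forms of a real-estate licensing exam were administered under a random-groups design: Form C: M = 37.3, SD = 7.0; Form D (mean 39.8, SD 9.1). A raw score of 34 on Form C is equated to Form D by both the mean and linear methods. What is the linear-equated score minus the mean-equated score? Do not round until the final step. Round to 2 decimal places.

-0.99

Mean-equated: 34 + (39.8 − 37.3) = 36.50
Linear-equated: (9.1/7.0)(34 − 37.3) + 39.8 = 35.510
Difference = 35.510 − 36.50 = -0.99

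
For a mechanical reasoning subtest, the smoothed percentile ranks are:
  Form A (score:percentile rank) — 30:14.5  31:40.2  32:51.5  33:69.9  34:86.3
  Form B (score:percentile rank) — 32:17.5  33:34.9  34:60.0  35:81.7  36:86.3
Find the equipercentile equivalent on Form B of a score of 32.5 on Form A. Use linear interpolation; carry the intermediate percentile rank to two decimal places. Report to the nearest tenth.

34.0

PR of 32.5 on Form A: 51.5 + (32.5 − 32)/(33 − 32) × (69.9 − 51.5) = 60.70
On Form B, PR 60.70 falls between score 34 (PR 60.0) and 35 (PR 81.7).
Interpolate: 34 + (60.70 − 60.0)/(81.7 − 60.0) × (35 − 34) = 34.0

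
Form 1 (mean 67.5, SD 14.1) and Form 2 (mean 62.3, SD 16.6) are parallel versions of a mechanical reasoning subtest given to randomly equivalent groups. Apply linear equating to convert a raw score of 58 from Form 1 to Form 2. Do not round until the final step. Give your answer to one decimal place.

51.1

Linear equating: y = (SD_Y/SD_X)(x − M_X) + M_Y
y = (16.6/14.1)(58 − 67.5) + 62.3
y = 1.177305 × -9.5 + 62.3 = -11.1844 + 62.3 = 51.1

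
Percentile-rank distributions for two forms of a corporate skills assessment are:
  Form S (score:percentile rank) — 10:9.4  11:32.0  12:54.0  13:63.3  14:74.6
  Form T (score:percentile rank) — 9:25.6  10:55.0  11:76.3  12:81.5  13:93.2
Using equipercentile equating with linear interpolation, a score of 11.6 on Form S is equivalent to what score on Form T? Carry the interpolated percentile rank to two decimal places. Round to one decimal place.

9.7

PR of 11.6 on Form S: 32.0 + (11.6 − 11)/(12 − 11) × (54.0 − 32.0) = 45.20
On Form T, PR 45.20 falls between score 9 (PR 25.6) and 10 (PR 55.0).
Interpolate: 9 + (45.20 − 25.6)/(55.0 − 25.6) × (10 − 9) = 9.7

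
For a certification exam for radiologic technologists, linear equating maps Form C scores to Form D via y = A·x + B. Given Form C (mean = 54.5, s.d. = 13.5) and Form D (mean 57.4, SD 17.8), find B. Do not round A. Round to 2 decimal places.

A = SD_Y / SD_X = 17.8 / 13.5 = 1.318519
B = M_Y − A·M_X = 57.4 − 1.318519 × 54.5 = -14.46

-14.46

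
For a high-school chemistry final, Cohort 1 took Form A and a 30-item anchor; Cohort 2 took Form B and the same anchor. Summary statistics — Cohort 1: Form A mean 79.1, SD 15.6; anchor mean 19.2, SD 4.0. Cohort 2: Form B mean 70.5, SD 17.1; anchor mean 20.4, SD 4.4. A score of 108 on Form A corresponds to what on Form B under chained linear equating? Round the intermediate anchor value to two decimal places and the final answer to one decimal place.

94.6

Form A → anchor (Cohort 1): v = (4.0/15.6)(108 − 79.1) + 19.2 = 26.61
anchor → Form B (Cohort 2): y = (17.1/4.4)(26.61 − 20.4) + 70.5 = 94.6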